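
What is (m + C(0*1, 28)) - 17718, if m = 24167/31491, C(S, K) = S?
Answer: -557933371/31491 ≈ -17717.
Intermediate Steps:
m = 24167/31491 (m = 24167*(1/31491) = 24167/31491 ≈ 0.76743)
(m + C(0*1, 28)) - 17718 = (24167/31491 + 0*1) - 17718 = (24167/31491 + 0) - 17718 = 24167/31491 - 17718 = -557933371/31491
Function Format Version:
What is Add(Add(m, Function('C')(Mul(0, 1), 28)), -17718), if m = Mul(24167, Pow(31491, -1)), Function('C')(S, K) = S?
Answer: Rational(-557933371, 31491) ≈ -17717.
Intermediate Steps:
m = Rational(24167, 31491) (m = Mul(24167, Rational(1, 31491)) = Rational(24167, 31491) ≈ 0.76743)
Add(Add(m, Function('C')(Mul(0, 1), 28)), -17718) = Add(Add(Rational(24167, 31491), Mul(0, 1)), -17718) = Add(Add(Rational(24167, 31491), 0), -17718) = Add(Rational(24167, 31491), -17718) = Rational(-557933371, 31491)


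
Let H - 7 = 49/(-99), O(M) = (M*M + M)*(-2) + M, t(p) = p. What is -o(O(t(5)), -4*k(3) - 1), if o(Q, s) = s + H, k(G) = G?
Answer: 643/99 ≈ 6.4949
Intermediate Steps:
O(M) = -M - 2*M**2 (O(M) = (M**2 + M)*(-2) + M = (M + M**2)*(-2) + M = (-2*M - 2*M**2) + M = -M - 2*M**2)
H = 644/99 (H = 7 + 49/(-99) = 7 + 49*(-1/99) = 7 - 49/99 = 644/99 ≈ 6.5051)
o(Q, s) = 644/99 + s (o(Q, s) = s + 644/99 = 644/99 + s)
-o(O(t(5)), -4*k(3) - 1) = -(644/99 + (-4*3 - 1)) = -(644/99 + (-12 - 1)) = -(644/99 - 13) = -1*(-643/99) = 643/99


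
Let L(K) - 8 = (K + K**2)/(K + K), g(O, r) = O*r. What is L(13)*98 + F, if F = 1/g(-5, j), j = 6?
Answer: 44099/30 ≈ 1470.0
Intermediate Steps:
L(K) = 8 + (K + K**2)/(2*K) (L(K) = 8 + (K + K**2)/(K + K) = 8 + (K + K**2)/((2*K)) = 8 + (K + K**2)*(1/(2*K)) = 8 + (K + K**2)/(2*K))
F = -1/30 (F = 1/(-5*6) = 1/(-30) = -1/30 ≈ -0.033333)
L(13)*98 + F = (17/2 + (1/2)*13)*98 - 1/30 = (17/2 + 13/2)*98 - 1/30 = 15*98 - 1/30 = 1470 - 1/30 = 44099/30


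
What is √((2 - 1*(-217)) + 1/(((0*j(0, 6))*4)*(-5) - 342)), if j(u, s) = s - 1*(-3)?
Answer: √2846086/114 ≈ 14.799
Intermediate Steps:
j(u, s) = 3 + s (j(u, s) = s + 3 = 3 + s)
√((2 - 1*(-217)) + 1/(((0*j(0, 6))*4)*(-5) - 342)) = √((2 - 1*(-217)) + 1/(((0*(3 + 6))*4)*(-5) - 342)) = √((2 + 217) + 1/(((0*9)*4)*(-5) - 342)) = √(219 + 1/((0*4)*(-5) - 342)) = √(219 + 1/(0*(-5) - 342)) = √(219 + 1/(0 - 342)) = √(219 + 1/(-342)) = √(219 - 1/342) = √(74897/342) = √2846086/114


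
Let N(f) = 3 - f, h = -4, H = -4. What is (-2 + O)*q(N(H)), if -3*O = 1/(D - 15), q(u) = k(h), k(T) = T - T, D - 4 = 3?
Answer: 0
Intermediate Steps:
D = 7 (D = 4 + 3 = 7)
k(T) = 0
q(u) = 0
O = 1/24 (O = -1/(3*(7 - 15)) = -1/3/(-8) = -1/3*(-1/8) = 1/24 ≈ 0.041667)
(-2 + O)*q(N(H)) = (-2 + 1/24)*0 = -47/24*0 = 0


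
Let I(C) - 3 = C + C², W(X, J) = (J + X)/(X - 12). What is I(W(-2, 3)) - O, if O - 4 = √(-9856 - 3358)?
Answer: -209/196 - I*√13214 ≈ -1.0663 - 114.95*I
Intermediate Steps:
W(X, J) = (J + X)/(-12 + X)
O = 4 + I*√13214 (O = 4 + √(-9856 - 3358) = 4 + √(-13214) = 4 + I*√13214 ≈ 4.0 + 114.95*I)
I(C) = 3 + C + C² (I(C) = 3 + (C + C²) = 3 + C + C²)
I(W(-2, 3)) - O = (3 + (3 - 2)/(-12 - 2) + ((3 - 2)/(-12 - 2))²) - (4 + I*√13214) = (3 + 1/(-14) + (1/(-14))²) + (-4 - I*√13214) = (3 - 1/14*1 + (-1/14*1)²) + (-4 - I*√13214) = (3 - 1/14 + (-1/14)²) + (-4 - I*√13214) = (3 - 1/14 + 1/196) + (-4 - I*√13214) = 575/196 + (-4 - I*√13214) = -209/196 - I*√13214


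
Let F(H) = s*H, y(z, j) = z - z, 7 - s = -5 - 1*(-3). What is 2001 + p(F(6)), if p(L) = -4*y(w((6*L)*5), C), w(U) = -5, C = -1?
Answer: 2001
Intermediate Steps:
s = 9 (s = 7 - (-5 - 1*(-3)) = 7 - (-5 + 3) = 7 - 1*(-2) = 7 + 2 = 9)
y(z, j) = 0
F(H) = 9*H
p(L) = 0 (p(L) = -4*0 = 0)
2001 + p(F(6)) = 2001 + 0 = 2001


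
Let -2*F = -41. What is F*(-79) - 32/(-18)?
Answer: -29119/18 ≈ -1617.7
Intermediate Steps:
F = 41/2 (F = -½*(-41) = 41/2 ≈ 20.500)
F*(-79) - 32/(-18) = (41/2)*(-79) - 32/(-18) = -3239/2 - 32*(-1/18) = -3239/2 + 16/9 = -29119/18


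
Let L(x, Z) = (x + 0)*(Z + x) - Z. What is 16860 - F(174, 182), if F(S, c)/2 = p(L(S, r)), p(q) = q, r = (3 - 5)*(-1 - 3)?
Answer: -46460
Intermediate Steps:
r = 8 (r = -2*(-4) = 8)
L(x, Z) = -Z + x*(Z + x) (L(x, Z) = x*(Z + x) - Z = -Z + x*(Z + x))
F(S, c) = -16 + 2*S² + 16*S (F(S, c) = 2*(S² - 1*8 + 8*S) = 2*(S² - 8 + 8*S) = 2*(-8 + S² + 8*S) = -16 + 2*S² + 16*S)
16860 - F(174, 182) = 16860 - (-16 + 2*174² + 16*174) = 16860 - (-16 + 2*30276 + 2784) = 16860 - (-16 + 60552 + 2784) = 16860 - 1*63320 = 16860 - 63320 = -46460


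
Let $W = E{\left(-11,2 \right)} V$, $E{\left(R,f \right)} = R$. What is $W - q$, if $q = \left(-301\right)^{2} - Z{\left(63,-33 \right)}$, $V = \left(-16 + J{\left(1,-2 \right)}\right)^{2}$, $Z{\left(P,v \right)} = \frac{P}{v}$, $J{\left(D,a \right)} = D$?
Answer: $- \frac{1023857}{11} \approx -93078.0$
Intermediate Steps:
$V = 225$ ($V = \left(-16 + 1\right)^{2} = \left(-15\right)^{2} = 225$)
$W = -2475$ ($W = \left(-11\right) 225 = -2475$)
$q = \frac{996632}{11}$ ($q = \left(-301\right)^{2} - \frac{63}{-33} = 90601 - 63 \left(- \frac{1}{33}\right) = 90601 - - \frac{21}{11} = 90601 + \frac{21}{11} = \frac{996632}{11} \approx 90603.0$)
$W - q = -2475 - \frac{996632}{11} = - \frac{1023857}{11}$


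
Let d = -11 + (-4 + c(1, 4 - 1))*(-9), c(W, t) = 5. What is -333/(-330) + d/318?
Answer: 16549/17490 ≈ 0.94620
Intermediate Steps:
d = -20 (d = -11 + (-4 + 5)*(-9) = -11 + 1*(-9) = -11 - 9 = -20)
-333/(-330) + d/318 = -333/(-330) - 20/318 = -333*(-1/330) - 20*1/318 = 111/110 - 10/159 = 16549/17490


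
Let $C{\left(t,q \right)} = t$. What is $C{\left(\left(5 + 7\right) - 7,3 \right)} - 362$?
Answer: $-357$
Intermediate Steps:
$C{\left(\left(5 + 7\right) - 7,3 \right)} - 362 = \left(\left(5 + 7\right) - 7\right) - 362 = \left(12 - 7\right) - 362 = 5 - 362 = -357$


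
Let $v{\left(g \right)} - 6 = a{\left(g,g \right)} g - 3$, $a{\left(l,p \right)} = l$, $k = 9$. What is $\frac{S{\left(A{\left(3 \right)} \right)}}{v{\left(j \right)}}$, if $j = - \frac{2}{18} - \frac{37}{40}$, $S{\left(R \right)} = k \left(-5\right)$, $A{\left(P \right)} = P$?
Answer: $- \frac{5832000}{527929} \approx -11.047$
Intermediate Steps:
$S{\left(R \right)} = -45$ ($S{\left(R \right)} = 9 \left(-5\right) = -45$)
$j = - \frac{373}{360}$ ($j = \left(-2\right) \frac{1}{18} - \frac{37}{40} = - \frac{1}{9} - \frac{37}{40} = - \frac{373}{360} \approx -1.0361$)
$v{\left(g \right)} = 3 + g^{2}$ ($v{\left(g \right)} = 6 + \left(g g - 3\right) = 6 + \left(g^{2} - 3\right) = 6 + \left(-3 + g^{2}\right) = 3 + g^{2}$)
$\frac{S{\left(A{\left(3 \right)} \right)}}{v{\left(j \right)}} = - \frac{45}{3 + \left(- \frac{373}{360}\right)^{2}} = - \frac{45}{3 + \frac{139129}{129600}} = - \frac{45}{\frac{527929}{129600}} = \left(-45\right) \frac{129600}{527929} = - \frac{5832000}{527929}$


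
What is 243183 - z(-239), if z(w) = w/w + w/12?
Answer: 2918423/12 ≈ 2.4320e+5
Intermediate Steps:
z(w) = 1 + w/12 (z(w) = 1 + w*(1/12) = 1 + w/12)
243183 - z(-239) = 243183 - (1 + (1/12)*(-239)) = 243183 - (1 - 239/12) = 243183 - 1*(-227/12) = 243183 + 227/12 = 2918423/12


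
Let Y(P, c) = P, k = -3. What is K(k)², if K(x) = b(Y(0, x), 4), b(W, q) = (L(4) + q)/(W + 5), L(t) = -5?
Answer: 1/25 ≈ 0.040000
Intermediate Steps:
b(W, q) = (-5 + q)/(5 + W) (b(W, q) = (-5 + q)/(W + 5) = (-5 + q)/(5 + W))
K(x) = -⅕ (K(x) = (-5 + 4)/(5 + 0) = -1/5 = (⅕)*(-1) = -⅕)
K(k)² = (-⅕)² = 1/25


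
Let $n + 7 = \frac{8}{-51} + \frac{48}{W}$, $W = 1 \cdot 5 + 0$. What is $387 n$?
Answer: $\frac{80367}{85} \approx 945.49$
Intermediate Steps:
$W = 5$ ($W = 5 + 0 = 5$)
$n = \frac{623}{255}$ ($n = -7 + \left(\frac{8}{-51} + \frac{48}{5}\right) = -7 + \left(8 \left(- \frac{1}{51}\right) + 48 \cdot \frac{1}{5}\right) = -7 + \left(- \frac{8}{51} + \frac{48}{5}\right) = -7 + \frac{2408}{255} = \frac{623}{255} \approx 2.4431$)
$387 n = 387 \cdot \frac{623}{255} = \frac{80367}{85}$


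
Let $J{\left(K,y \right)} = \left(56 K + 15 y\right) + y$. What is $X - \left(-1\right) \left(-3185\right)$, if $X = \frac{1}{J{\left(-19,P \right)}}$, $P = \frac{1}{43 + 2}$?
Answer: $- \frac{152446885}{47864} \approx -3185.0$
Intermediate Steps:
$P = \frac{1}{45} \approx 0.022222$
$J{\left(K,y \right)} = 16 y + 56 K$ ($J{\left(K,y \right)} = \left(15 y + 56 K\right) + y = 16 y + 56 K$)
$X = - \frac{45}{47864}$ ($X = \frac{1}{16 \cdot \frac{1}{45} + 56 \left(-19\right)} = \frac{1}{\frac{16}{45} - 1064} = \frac{1}{- \frac{47864}{45}} = - \frac{45}{47864} \approx -0.00094016$)
$X - \left(-1\right) \left(-3185\right) = - \frac{45}{47864} - \left(-1\right) \left(-3185\right) = - \frac{45}{47864} - 3185 = - \frac{152446885}{47864}$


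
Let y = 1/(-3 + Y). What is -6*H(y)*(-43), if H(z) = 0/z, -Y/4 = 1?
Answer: 0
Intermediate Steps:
Y = -4 (Y = -4*1 = -4)
y = -⅐ (y = 1/(-3 - 4) = 1/(-7) = -⅐ ≈ -0.14286)
H(z) = 0
-6*H(y)*(-43) = -6*0*(-43) = 0*(-43) = 0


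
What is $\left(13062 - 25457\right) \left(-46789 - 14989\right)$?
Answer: $765738310$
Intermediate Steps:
$\left(13062 - 25457\right) \left(-46789 - 14989\right) = \left(13062 - 25457\right) \left(-61778\right) = \left(-12395\right) \left(-61778\right) = 765738310$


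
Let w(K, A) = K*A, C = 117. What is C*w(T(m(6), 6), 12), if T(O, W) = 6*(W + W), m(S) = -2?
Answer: 101088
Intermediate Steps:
T(O, W) = 12*W (T(O, W) = 6*(2*W) = 12*W)
w(K, A) = A*K
C*w(T(m(6), 6), 12) = 117*(12*(12*6)) = 117*(12*72) = 117*864 = 101088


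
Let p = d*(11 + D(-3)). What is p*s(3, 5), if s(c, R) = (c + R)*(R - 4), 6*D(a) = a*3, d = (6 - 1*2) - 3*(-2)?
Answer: 760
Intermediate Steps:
d = 10 (d = (6 - 2) + 6 = 4 + 6 = 10)
D(a) = a/2 (D(a) = (a*3)/6 = (3*a)/6 = a/2)
p = 95 (p = 10*(11 + (1/2)*(-3)) = 10*(11 - 3/2) = 10*(19/2) = 95)
s(c, R) = (-4 + R)*(R + c) (s(c, R) = (R + c)*(-4 + R) = (-4 + R)*(R + c))
p*s(3, 5) = 95*(5**2 - 4*5 - 4*3 + 5*3) = 95*(25 - 20 - 12 + 15) = 95*8 = 760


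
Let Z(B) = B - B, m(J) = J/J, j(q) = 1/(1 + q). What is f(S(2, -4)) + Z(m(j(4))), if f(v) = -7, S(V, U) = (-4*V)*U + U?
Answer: -7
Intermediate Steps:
S(V, U) = U - 4*U*V (S(V, U) = -4*U*V + U = U - 4*U*V)
m(J) = 1
Z(B) = 0
f(S(2, -4)) + Z(m(j(4))) = -7 + 0 = -7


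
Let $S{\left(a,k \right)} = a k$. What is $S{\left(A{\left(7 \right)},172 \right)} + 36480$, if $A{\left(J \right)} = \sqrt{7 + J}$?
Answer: $36480 + 172 \sqrt{14} \approx 37124.0$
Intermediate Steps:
$S{\left(A{\left(7 \right)},172 \right)} + 36480 = \sqrt{7 + 7} \cdot 172 + 36480 = \sqrt{14} \cdot 172 + 36480 = 172 \sqrt{14} + 36480 = 36480 + 172 \sqrt{14}$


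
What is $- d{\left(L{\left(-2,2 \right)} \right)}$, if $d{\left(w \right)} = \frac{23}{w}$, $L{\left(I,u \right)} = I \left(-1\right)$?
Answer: $- \frac{23}{2} \approx -11.5$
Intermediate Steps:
$L{\left(I,u \right)} = - I$
$- d{\left(L{\left(-2,2 \right)} \right)} = - \frac{23}{\left(-1\right) \left(-2\right)} = - \frac{23}{2}$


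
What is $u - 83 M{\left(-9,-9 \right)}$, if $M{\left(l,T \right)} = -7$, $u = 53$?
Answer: $634$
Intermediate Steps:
$u - 83 M{\left(-9,-9 \right)} = 53 - -581 = 53 + 581 = 634$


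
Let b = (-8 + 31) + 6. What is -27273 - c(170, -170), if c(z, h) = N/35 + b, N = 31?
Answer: -955601/35 ≈ -27303.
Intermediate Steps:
b = 29 (b = 23 + 6 = 29)
c(z, h) = 1046/35 (c(z, h) = 31/35 + 29 = 1046/35)
-27273 - c(170, -170) = -27273 - 1*1046/35 = -27273 - 1046/35 = -955601/35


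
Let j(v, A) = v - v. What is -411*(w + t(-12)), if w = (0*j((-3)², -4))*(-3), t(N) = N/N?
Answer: -411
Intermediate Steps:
j(v, A) = 0
t(N) = 1
w = 0 (w = (0*0)*(-3) = 0*(-3) = 0)
-411*(w + t(-12)) = -411*(0 + 1) = -411*1 = -411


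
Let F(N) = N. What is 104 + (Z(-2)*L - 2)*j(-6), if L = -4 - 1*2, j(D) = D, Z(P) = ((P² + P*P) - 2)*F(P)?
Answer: -316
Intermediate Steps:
Z(P) = P*(-2 + 2*P²) (Z(P) = ((P² + P*P) - 2)*P = ((P² + P²) - 2)*P = (2*P² - 2)*P = (-2 + 2*P²)*P = P*(-2 + 2*P²))
L = -6 (L = -4 - 2 = -6)
104 + (Z(-2)*L - 2)*j(-6) = 104 + ((2*(-2)*(-1 + (-2)²))*(-6) - 2)*(-6) = 104 + ((2*(-2)*(-1 + 4))*(-6) - 2)*(-6) = 104 + ((2*(-2)*3)*(-6) - 2)*(-6) = 104 + (-12*(-6) - 2)*(-6) = 104 + (72 - 2)*(-6) = 104 + 70*(-6) = 104 - 420 = -316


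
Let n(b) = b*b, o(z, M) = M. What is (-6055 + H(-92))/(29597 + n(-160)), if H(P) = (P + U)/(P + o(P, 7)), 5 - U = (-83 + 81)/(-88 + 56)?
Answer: -914823/8340880 ≈ -0.10968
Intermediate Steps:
n(b) = b²
U = 79/16 (U = 5 - (-83 + 81)/(-88 + 56) = 5 - (-2)/(-32) = 5 - (-2)*(-1)/32 = 5 - 1*1/16 = 5 - 1/16 = 79/16 ≈ 4.9375)
H(P) = (79/16 + P)/(7 + P) (H(P) = (P + 79/16)/(P + 7) = (79/16 + P)/(7 + P))
(-6055 + H(-92))/(29597 + n(-160)) = (-6055 + (79/16 - 92)/(7 - 92))/(29597 + (-160)²) = (-6055 - 1393/16/(-85))/(29597 + 25600) = (-6055 - 1/85*(-1393/16))/55197 = (-6055 + 1393/1360)*(1/55197) = -8233407/1360*1/55197 = -914823/8340880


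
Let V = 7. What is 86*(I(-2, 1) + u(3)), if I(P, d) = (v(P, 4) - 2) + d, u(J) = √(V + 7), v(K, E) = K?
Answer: -258 + 86*√14 ≈ 63.783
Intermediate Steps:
u(J) = √14 (u(J) = √(7 + 7) = √14)
I(P, d) = -2 + P + d (I(P, d) = (P - 2) + d = (-2 + P) + d = -2 + P + d)
86*(I(-2, 1) + u(3)) = 86*((-2 - 2 + 1) + √14) = 86*(-3 + √14) = -258 + 86*√14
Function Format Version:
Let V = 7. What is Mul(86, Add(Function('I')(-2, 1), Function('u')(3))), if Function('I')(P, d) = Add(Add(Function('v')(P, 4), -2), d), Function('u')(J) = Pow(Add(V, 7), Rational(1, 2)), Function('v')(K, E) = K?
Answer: Add(-258, Mul(86, Pow(14, Rational(1, 2)))) ≈ 63.783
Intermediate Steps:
Function('u')(J) = Pow(14, Rational(1, 2)) (Function('u')(J) = Pow(Add(7, 7), Rational(1, 2)) = Pow(14, Rational(1, 2)))
Function('I')(P, d) = Add(-2, P, d) (Function('I')(P, d) = Add(Add(P, -2), d) = Add(Add(-2, P), d) = Add(-2, P, d))
Mul(86, Add(Function('I')(-2, 1), Function('u')(3))) = Mul(86, Add(Add(-2, -2, 1), Pow(14, Rational(1, 2)))) = Mul(86, Add(-3, Pow(14, Rational(1, 2)))) = Add(-258, Mul(86, Pow(14, Rational(1, 2))))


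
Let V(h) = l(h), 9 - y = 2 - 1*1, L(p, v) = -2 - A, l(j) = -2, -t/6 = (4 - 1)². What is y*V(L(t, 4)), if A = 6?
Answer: -16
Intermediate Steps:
t = -54 (t = -6*(4 - 1)² = -6*3² = -6*9 = -54)
L(p, v) = -8 (L(p, v) = -2 - 1*6 = -2 - 6 = -8)
y = 8 (y = 9 - (2 - 1*1) = 9 - (2 - 1) = 9 - 1*1 = 9 - 1 = 8)
V(h) = -2
y*V(L(t, 4)) = 8*(-2) = -16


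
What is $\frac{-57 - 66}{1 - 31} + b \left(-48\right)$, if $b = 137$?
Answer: $- \frac{65719}{10} \approx -6571.9$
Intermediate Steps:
$\frac{-57 - 66}{1 - 31} + b \left(-48\right) = \frac{-57 - 66}{1 - 31} + 137 \left(-48\right) = - \frac{123}{-30} - 6576 = \left(-123\right) \left(- \frac{1}{30}\right) - 6576 = \frac{41}{10} - 6576 = - \frac{65719}{10}$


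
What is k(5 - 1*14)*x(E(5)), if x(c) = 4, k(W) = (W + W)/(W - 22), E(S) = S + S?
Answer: 72/31 ≈ 2.3226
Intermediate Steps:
E(S) = 2*S
k(W) = 2*W/(-22 + W) (k(W) = (2*W)/(-22 + W) = 2*W/(-22 + W))
k(5 - 1*14)*x(E(5)) = (2*(5 - 1*14)/(-22 + (5 - 1*14)))*4 = (2*(5 - 14)/(-22 + (5 - 14)))*4 = (2*(-9)/(-22 - 9))*4 = (2*(-9)/(-31))*4 = (2*(-9)*(-1/31))*4 = (18/31)*4 = 72/31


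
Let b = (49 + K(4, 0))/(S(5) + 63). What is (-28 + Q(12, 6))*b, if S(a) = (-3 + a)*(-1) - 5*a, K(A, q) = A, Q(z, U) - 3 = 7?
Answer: -53/2 ≈ -26.500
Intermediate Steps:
Q(z, U) = 10 (Q(z, U) = 3 + 7 = 10)
S(a) = 3 - 6*a (S(a) = (3 - a) - 5*a = 3 - 6*a)
b = 53/36 (b = (49 + 4)/((3 - 6*5) + 63) = 53/((3 - 30) + 63) = 53/(-27 + 63) = 53/36 ≈ 1.4722)
(-28 + Q(12, 6))*b = (-28 + 10)*(53/36) = -18*53/36 = -53/2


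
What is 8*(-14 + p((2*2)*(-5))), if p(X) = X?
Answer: -272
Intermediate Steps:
8*(-14 + p((2*2)*(-5))) = 8*(-14 + (2*2)*(-5)) = 8*(-14 + 4*(-5)) = 8*(-14 - 20) = 8*(-34) = -272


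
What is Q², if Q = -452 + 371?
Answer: 6561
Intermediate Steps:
Q = -81
Q² = (-81)² = 6561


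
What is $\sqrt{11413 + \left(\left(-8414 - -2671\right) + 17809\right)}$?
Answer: $\sqrt{23479} \approx 153.23$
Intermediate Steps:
$\sqrt{11413 + \left(\left(-8414 - -2671\right) + 17809\right)} = \sqrt{11413 + \left(\left(-8414 + 2671\right) + 17809\right)} = \sqrt{11413 + \left(-5743 + 17809\right)} = \sqrt{11413 + 12066} = \sqrt{23479}$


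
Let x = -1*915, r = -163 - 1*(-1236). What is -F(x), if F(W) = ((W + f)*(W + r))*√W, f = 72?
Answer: 133194*I*√915 ≈ 4.029e+6*I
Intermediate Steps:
r = 1073 (r = -163 + 1236 = 1073)
x = -915
F(W) = √W*(72 + W)*(1073 + W) (F(W) = ((W + 72)*(W + 1073))*√W = ((72 + W)*(1073 + W))*√W = √W*(72 + W)*(1073 + W))
-F(x) = -√(-915)*(77256 + (-915)² + 1145*(-915)) = -I*√915*(77256 + 837225 - 1047675) = -I*√915*(-133194) = -(-133194)*I*√915 = 133194*I*√915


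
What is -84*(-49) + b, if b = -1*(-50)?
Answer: 4166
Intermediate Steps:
b = 50
-84*(-49) + b = -84*(-49) + 50 = 4116 + 50 = 4166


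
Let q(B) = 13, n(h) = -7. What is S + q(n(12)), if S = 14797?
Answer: 14810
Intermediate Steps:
S + q(n(12)) = 14797 + 13 = 14810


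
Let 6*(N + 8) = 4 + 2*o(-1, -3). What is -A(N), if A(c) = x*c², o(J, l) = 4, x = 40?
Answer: -1440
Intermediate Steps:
N = -6 (N = -8 + (4 + 2*4)/6 = -8 + (4 + 8)/6 = -8 + (⅙)*12 = -8 + 2 = -6)
A(c) = 40*c²
-A(N) = -40*(-6)² = -40*36 = -1*1440 = -1440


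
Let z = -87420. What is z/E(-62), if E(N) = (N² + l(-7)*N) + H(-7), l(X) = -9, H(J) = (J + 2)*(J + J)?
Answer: -21855/1118 ≈ -19.548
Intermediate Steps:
H(J) = 2*J*(2 + J) (H(J) = (2 + J)*(2*J) = 2*J*(2 + J))
E(N) = 70 + N² - 9*N (E(N) = (N² - 9*N) + 2*(-7)*(2 - 7) = (N² - 9*N) + 2*(-7)*(-5) = (N² - 9*N) + 70 = 70 + N² - 9*N)
z/E(-62) = -87420/(70 + (-62)² - 9*(-62)) = -87420/(70 + 3844 + 558) = -87420/4472 = -87420*1/4472 = -21855/1118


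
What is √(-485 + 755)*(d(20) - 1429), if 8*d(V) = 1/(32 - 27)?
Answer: -171477*√30/40 ≈ -23480.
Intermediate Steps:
d(V) = 1/40 (d(V) = 1/(8*(32 - 27)) = (⅛)/5 = (⅛)*(⅕) = 1/40)
√(-485 + 755)*(d(20) - 1429) = √(-485 + 755)*(1/40 - 1429) = √270*(-57159/40) = (3*√30)*(-57159/40) = -171477*√30/40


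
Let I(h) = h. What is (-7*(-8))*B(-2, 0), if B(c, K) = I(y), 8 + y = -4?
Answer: -672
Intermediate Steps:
y = -12 (y = -8 - 4 = -12)
B(c, K) = -12
(-7*(-8))*B(-2, 0) = -7*(-8)*(-12) = 56*(-12) = -672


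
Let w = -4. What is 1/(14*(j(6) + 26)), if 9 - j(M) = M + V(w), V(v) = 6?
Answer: 1/322 ≈ 0.0031056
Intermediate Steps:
j(M) = 3 - M (j(M) = 9 - (M + 6) = 9 - (6 + M) = 9 + (-6 - M) = 3 - M)
1/(14*(j(6) + 26)) = 1/(14*((3 - 1*6) + 26)) = 1/(14*((3 - 6) + 26)) = 1/(14*(-3 + 26)) = 1/(14*23) = 1/322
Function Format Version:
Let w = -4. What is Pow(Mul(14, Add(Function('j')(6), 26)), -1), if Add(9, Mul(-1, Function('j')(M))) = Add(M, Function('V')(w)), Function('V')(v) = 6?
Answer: Rational(1, 322) ≈ 0.0031056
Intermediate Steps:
Function('j')(M) = Add(3, Mul(-1, M)) (Function('j')(M) = Add(9, Mul(-1, Add(M, 6))) = Add(9, Mul(-1, Add(6, M))) = Add(9, Add(-6, Mul(-1, M))) = Add(3, Mul(-1, M)))
Pow(Mul(14, Add(Function('j')(6), 26)), -1) = Pow(Mul(14, Add(Add(3, Mul(-1, 6)), 26)), -1) = Pow(Mul(14, Add(Add(3, -6), 26)), -1) = Pow(Mul(14, Add(-3, 26)), -1) = Pow(Mul(14, 23), -1) = Pow(322, -1) = Rational(1, 322)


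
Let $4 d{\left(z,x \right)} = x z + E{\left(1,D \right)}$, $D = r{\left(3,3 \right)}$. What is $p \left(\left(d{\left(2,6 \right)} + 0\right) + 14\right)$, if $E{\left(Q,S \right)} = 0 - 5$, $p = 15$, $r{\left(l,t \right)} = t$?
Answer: $\frac{945}{4} \approx 236.25$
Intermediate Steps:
$D = 3$
$E{\left(Q,S \right)} = -5$
$d{\left(z,x \right)} = - \frac{5}{4} + \frac{x z}{4}$ ($d{\left(z,x \right)} = \frac{x z - 5}{4} = \frac{-5 + x z}{4} = - \frac{5}{4} + \frac{x z}{4}$)
$p \left(\left(d{\left(2,6 \right)} + 0\right) + 14\right) = 15 \left(\left(\left(- \frac{5}{4} + \frac{1}{4} \cdot 6 \cdot 2\right) + 0\right) + 14\right) = 15 \left(\left(\left(- \frac{5}{4} + 3\right) + 0\right) + 14\right) = 15 \left(\left(\frac{7}{4} + 0\right) + 14\right) = 15 \left(\frac{7}{4} + 14\right) = 15 \cdot \frac{63}{4} = \frac{945}{4}$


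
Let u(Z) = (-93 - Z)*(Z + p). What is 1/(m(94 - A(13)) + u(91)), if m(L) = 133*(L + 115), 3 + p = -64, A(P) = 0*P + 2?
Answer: 1/23115 ≈ 4.3262e-5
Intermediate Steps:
A(P) = 2 (A(P) = 0 + 2 = 2)
p = -67 (p = -3 - 64 = -67)
m(L) = 15295 + 133*L (m(L) = 133*(115 + L) = 15295 + 133*L)
u(Z) = (-93 - Z)*(-67 + Z) (u(Z) = (-93 - Z)*(Z - 67) = (-93 - Z)*(-67 + Z))
1/(m(94 - A(13)) + u(91)) = 1/((15295 + 133*(94 - 1*2)) + (6231 - 1*91² - 26*91)) = 1/((15295 + 133*(94 - 2)) + (6231 - 1*8281 - 2366)) = 1/((15295 + 133*92) + (6231 - 8281 - 2366)) = 1/((15295 + 12236) - 4416) = 1/(27531 - 4416) = 1/23115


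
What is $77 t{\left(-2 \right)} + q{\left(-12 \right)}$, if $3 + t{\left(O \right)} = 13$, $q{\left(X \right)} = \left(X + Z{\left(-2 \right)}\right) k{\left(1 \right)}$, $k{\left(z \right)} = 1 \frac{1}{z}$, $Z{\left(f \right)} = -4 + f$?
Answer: $752$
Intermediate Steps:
$k{\left(z \right)} = \frac{1}{z}$
$q{\left(X \right)} = -6 + X$ ($q{\left(X \right)} = \frac{X - 6}{1} = \left(X - 6\right) 1 = \left(-6 + X\right) 1 = -6 + X$)
$t{\left(O \right)} = 10$ ($t{\left(O \right)} = -3 + 13 = 10$)
$77 t{\left(-2 \right)} + q{\left(-12 \right)} = 77 \cdot 10 - 18 = 770 - 18 = 752$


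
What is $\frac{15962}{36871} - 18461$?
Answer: $- \frac{680659569}{36871} \approx -18461.0$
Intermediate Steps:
$\frac{15962}{36871} - 18461 = - \frac{680659569}{36871}$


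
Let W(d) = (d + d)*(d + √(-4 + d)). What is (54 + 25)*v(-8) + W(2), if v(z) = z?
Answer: -624 + 4*I*√2 ≈ -624.0 + 5.6569*I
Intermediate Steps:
W(d) = 2*d*(d + √(-4 + d)) (W(d) = (2*d)*(d + √(-4 + d)) = 2*d*(d + √(-4 + d)))
(54 + 25)*v(-8) + W(2) = (54 + 25)*(-8) + 2*2*(2 + √(-4 + 2)) = 79*(-8) + 2*2*(2 + √(-2)) = -632 + 2*2*(2 + I*√2) = -632 + (8 + 4*I*√2) = -624 + 4*I*√2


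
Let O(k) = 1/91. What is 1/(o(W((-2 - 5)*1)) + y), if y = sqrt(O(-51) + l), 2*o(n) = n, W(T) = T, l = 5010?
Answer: 1274/1819185 + 4*sqrt(41487901)/1819185 ≈ 0.014863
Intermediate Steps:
O(k) = 1/91
o(n) = n/2
y = sqrt(41487901)/91 (y = sqrt(1/91 + 5010) = sqrt(455911/91) = sqrt(41487901)/91 ≈ 70.781)
1/(o(W((-2 - 5)*1)) + y) = 1/(((-2 - 5)*1)/2 + sqrt(41487901)/91) = 1/((-7*1)/2 + sqrt(41487901)/91) = 1/((1/2)*(-7) + sqrt(41487901)/91) = 1/(-7/2 + sqrt(41487901)/91)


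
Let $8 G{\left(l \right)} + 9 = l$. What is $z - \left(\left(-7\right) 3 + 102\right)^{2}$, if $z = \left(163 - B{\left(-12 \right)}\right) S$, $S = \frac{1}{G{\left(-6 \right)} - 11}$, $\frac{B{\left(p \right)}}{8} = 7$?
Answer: $- \frac{676639}{103} \approx -6569.3$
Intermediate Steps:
$B{\left(p \right)} = 56$ ($B{\left(p \right)} = 8 \cdot 7 = 56$)
$G{\left(l \right)} = - \frac{9}{8} + \frac{l}{8}$
$S = - \frac{8}{103}$ ($S = \frac{1}{\left(- \frac{9}{8} + \frac{1}{8} \left(-6\right)\right) - 11} = \frac{1}{\left(- \frac{9}{8} - \frac{3}{4}\right) - 11} = \frac{1}{- \frac{15}{8} - 11} = \frac{1}{- \frac{103}{8}} = - \frac{8}{103} \approx -0.07767$)
$z = - \frac{856}{103}$ ($z = \left(163 - 56\right) \left(- \frac{8}{103}\right) = 107 \left(- \frac{8}{103}\right) = - \frac{856}{103} \approx -8.3107$)
$z - \left(\left(-7\right) 3 + 102\right)^{2} = - \frac{856}{103} - \left(\left(-7\right) 3 + 102\right)^{2} = - \frac{856}{103} - \left(-21 + 102\right)^{2} = - \frac{856}{103} - 81^{2} = - \frac{856}{103} - 6561 = - \frac{676639}{103}$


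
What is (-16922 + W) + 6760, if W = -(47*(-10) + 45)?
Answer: -9737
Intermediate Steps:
W = 425 (W = -(-470 + 45) = -1*(-425) = 425)
(-16922 + W) + 6760 = (-16922 + 425) + 6760 = -16497 + 6760 = -9737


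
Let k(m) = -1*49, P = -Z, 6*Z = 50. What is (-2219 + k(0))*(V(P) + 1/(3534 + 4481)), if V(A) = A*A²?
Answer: 1502812176/1145 ≈ 1.3125e+6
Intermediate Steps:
Z = 25/3 (Z = (⅙)*50 = 25/3 ≈ 8.3333)
P = -25/3 (P = -1*25/3 = -25/3 ≈ -8.3333)
k(m) = -49
V(A) = A³
(-2219 + k(0))*(V(P) + 1/(3534 + 4481)) = (-2219 - 49)*((-25/3)³ + 1/(3534 + 4481)) = -2268*(-15625/27 + 1/8015) = -2268*(-125234348/216405) = 1502812176/1145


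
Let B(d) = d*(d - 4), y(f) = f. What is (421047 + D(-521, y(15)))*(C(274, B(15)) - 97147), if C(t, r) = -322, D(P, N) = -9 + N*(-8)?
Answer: -41026456542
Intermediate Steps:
D(P, N) = -9 - 8*N
B(d) = d*(-4 + d)
(421047 + D(-521, y(15)))*(C(274, B(15)) - 97147) = (421047 + (-9 - 8*15))*(-322 - 97147) = (421047 + (-9 - 120))*(-97469) = (421047 - 129)*(-97469) = 420918*(-97469) = -41026456542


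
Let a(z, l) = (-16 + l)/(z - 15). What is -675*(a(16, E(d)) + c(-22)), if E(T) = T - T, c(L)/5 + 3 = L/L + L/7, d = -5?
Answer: 197100/7 ≈ 28157.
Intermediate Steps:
c(L) = -10 + 5*L/7 (c(L) = -15 + 5*(L/L + L/7) = -15 + 5*(1 + L*(⅐)) = -15 + 5*(1 + L/7) = -15 + (5 + 5*L/7) = -10 + 5*L/7)
E(T) = 0
a(z, l) = (-16 + l)/(-15 + z)
-675*(a(16, E(d)) + c(-22)) = -675*((-16 + 0)/(-15 + 16) + (-10 + (5/7)*(-22))) = -675*(-16/1 + (-10 - 110/7)) = -675*(1*(-16) - 180/7) = -675*(-16 - 180/7) = -675*(-292/7) = 197100/7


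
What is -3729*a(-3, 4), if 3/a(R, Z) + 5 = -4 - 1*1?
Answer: 11187/10 ≈ 1118.7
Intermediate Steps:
a(R, Z) = -3/10 (a(R, Z) = 3/(-5 + (-4 - 1*1)) = 3/(-5 + (-4 - 1)) = 3/(-5 - 5) = 3/(-10) = 3*(-1/10) = -3/10)
-3729*a(-3, 4) = -3729*(-3/10) = 11187/10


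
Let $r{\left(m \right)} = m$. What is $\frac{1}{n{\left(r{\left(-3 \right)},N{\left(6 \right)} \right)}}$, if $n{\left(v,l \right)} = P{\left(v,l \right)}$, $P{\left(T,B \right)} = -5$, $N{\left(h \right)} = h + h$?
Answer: $- \frac{1}{5} \approx -0.2$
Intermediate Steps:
$N{\left(h \right)} = 2 h$
$n{\left(v,l \right)} = -5$
$\frac{1}{n{\left(r{\left(-3 \right)},N{\left(6 \right)} \right)}} = \frac{1}{-5} = - \frac{1}{5}$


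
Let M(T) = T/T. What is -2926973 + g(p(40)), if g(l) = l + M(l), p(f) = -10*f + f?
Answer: -2927332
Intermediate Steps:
M(T) = 1
p(f) = -9*f
g(l) = 1 + l (g(l) = l + 1 = 1 + l)
-2926973 + g(p(40)) = -2926973 + (1 - 9*40) = -2926973 + (1 - 360) = -2926973 - 359 = -2927332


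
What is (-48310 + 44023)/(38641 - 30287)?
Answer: -4287/8354 ≈ -0.51317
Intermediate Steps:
(-48310 + 44023)/(38641 - 30287) = -4287/8354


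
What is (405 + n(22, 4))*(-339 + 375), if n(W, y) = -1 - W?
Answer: 13752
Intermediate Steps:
(405 + n(22, 4))*(-339 + 375) = (405 + (-1 - 1*22))*(-339 + 375) = (405 + (-1 - 22))*36 = (405 - 23)*36 = 382*36 = 13752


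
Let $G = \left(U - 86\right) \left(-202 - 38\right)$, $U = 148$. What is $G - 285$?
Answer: $-15165$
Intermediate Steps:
$G = -14880$ ($G = \left(148 - 86\right) \left(-202 - 38\right) = 62 \left(-240\right) = -14880$)
$G - 285 = -14880 - 285 = -15165$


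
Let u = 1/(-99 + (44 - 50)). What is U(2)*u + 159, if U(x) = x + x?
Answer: 16691/105 ≈ 158.96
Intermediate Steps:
u = -1/105 (u = 1/(-99 - 6) = 1/(-105) = -1/105 ≈ -0.0095238)
U(x) = 2*x
U(2)*u + 159 = (2*2)*(-1/105) + 159 = 4*(-1/105) + 159 = -4/105 + 159 = 16691/105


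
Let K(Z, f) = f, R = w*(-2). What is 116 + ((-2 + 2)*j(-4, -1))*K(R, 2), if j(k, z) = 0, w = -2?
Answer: 116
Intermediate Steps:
R = 4 (R = -2*(-2) = 4)
116 + ((-2 + 2)*j(-4, -1))*K(R, 2) = 116 + ((-2 + 2)*0)*2 = 116 + (0*0)*2 = 116 + 0*2 = 116 + 0 = 116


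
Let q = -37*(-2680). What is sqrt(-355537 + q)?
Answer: I*sqrt(256377) ≈ 506.34*I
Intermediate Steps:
q = 99160
sqrt(-355537 + q) = sqrt(-355537 + 99160) = sqrt(-256377) = I*sqrt(256377)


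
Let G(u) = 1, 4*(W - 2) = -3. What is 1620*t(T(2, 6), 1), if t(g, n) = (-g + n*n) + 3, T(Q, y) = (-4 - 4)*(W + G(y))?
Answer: 35640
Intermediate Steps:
W = 5/4 (W = 2 + (¼)*(-3) = 2 - ¾ = 5/4 ≈ 1.2500)
T(Q, y) = -18 (T(Q, y) = (-4 - 4)*(5/4 + 1) = -8*9/4 = -18)
t(g, n) = 3 + n² - g (t(g, n) = (-g + n²) + 3 = (n² - g) + 3 = 3 + n² - g)
1620*t(T(2, 6), 1) = 1620*(3 + 1² - 1*(-18)) = 1620*(3 + 1 + 18) = 1620*22 = 35640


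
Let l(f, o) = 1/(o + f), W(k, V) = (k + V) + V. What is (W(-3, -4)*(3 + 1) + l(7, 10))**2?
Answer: 558009/289 ≈ 1930.8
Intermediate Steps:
W(k, V) = k + 2*V (W(k, V) = (V + k) + V = k + 2*V)
l(f, o) = 1/(f + o)
(W(-3, -4)*(3 + 1) + l(7, 10))**2 = ((-3 + 2*(-4))*(3 + 1) + 1/(7 + 10))**2 = ((-3 - 8)*4 + 1/17)**2 = (-11*4 + 1/17)**2 = (-44 + 1/17)**2 = (-747/17)**2 = 558009/289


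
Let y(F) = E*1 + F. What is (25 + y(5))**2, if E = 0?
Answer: 900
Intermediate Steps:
y(F) = F (y(F) = 0*1 + F = 0 + F = F)
(25 + y(5))**2 = (25 + 5)**2 = 30**2 = 900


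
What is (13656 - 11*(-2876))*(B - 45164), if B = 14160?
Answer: -1404233168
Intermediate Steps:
(13656 - 11*(-2876))*(B - 45164) = (13656 - 11*(-2876))*(14160 - 45164) = (13656 + 31636)*(-31004) = 45292*(-31004) = -1404233168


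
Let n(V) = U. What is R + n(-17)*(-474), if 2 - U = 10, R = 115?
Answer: 3907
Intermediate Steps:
U = -8 (U = 2 - 1*10 = 2 - 10 = -8)
n(V) = -8
R + n(-17)*(-474) = 115 - 8*(-474) = 115 + 3792 = 3907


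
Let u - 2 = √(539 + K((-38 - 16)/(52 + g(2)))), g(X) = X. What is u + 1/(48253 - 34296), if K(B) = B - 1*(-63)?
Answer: 27915/13957 + √601 ≈ 26.515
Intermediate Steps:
K(B) = 63 + B (K(B) = B + 63 = 63 + B)
u = 2 + √601 (u = 2 + √(539 + (63 + (-38 - 16)/(52 + 2))) = 2 + √(539 + (63 - 54/54)) = 2 + √(539 + (63 - 54*1/54)) = 2 + √(539 + (63 - 1)) = 2 + √(539 + 62) = 2 + √601 ≈ 26.515)
u + 1/(48253 - 34296) = (2 + √601) + 1/(48253 - 34296) = (2 + √601) + 1/13957 = 27915/13957 + √601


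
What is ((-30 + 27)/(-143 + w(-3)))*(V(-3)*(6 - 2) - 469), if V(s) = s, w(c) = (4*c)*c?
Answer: -1443/107 ≈ -13.486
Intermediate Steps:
w(c) = 4*c**2
((-30 + 27)/(-143 + w(-3)))*(V(-3)*(6 - 2) - 469) = ((-30 + 27)/(-143 + 4*(-3)**2))*(-3*(6 - 2) - 469) = (-3/(-143 + 4*9))*(-3*4 - 469) = (-3/(-143 + 36))*(-12 - 469) = -3/(-107)*(-481) = -3*(-1/107)*(-481) = (3/107)*(-481) = -1443/107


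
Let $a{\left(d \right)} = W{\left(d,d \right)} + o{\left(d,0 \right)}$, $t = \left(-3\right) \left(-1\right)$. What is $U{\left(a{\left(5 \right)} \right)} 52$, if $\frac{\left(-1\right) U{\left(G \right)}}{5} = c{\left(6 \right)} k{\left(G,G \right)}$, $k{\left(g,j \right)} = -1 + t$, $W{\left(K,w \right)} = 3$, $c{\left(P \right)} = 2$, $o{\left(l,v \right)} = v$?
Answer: $-1040$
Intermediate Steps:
$t = 3$
$k{\left(g,j \right)} = 2$ ($k{\left(g,j \right)} = -1 + 3 = 2$)
$a{\left(d \right)} = 3$ ($a{\left(d \right)} = 3 + 0 = 3$)
$U{\left(G \right)} = -20$ ($U{\left(G \right)} = - 5 \cdot 2 \cdot 2 = \left(-5\right) 4 = -20$)
$U{\left(a{\left(5 \right)} \right)} 52 = \left(-20\right) 52 = -1040$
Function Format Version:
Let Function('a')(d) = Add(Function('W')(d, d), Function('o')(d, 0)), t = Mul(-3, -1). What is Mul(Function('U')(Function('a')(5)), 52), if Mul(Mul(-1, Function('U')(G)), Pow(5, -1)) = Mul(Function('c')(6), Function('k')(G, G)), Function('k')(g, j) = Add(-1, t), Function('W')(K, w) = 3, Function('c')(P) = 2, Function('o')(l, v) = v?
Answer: -1040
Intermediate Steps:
t = 3
Function('k')(g, j) = 2 (Function('k')(g, j) = Add(-1, 3) = 2)
Function('a')(d) = 3 (Function('a')(d) = Add(3, 0) = 3)
Function('U')(G) = -20 (Function('U')(G) = Mul(-5, Mul(2, 2)) = Mul(-5, 4) = -20)
Mul(Function('U')(Function('a')(5)), 52) = Mul(-20, 52) = -1040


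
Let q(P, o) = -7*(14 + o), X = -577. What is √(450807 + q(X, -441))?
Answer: 2*√113449 ≈ 673.64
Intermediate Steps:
q(P, o) = -98 - 7*o
√(450807 + q(X, -441)) = √(450807 + (-98 - 7*(-441))) = √(450807 + (-98 + 3087)) = √(450807 + 2989) = √453796 = 2*√113449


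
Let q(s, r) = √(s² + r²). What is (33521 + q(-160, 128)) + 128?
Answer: 33649 + 32*√41 ≈ 33854.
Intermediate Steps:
q(s, r) = √(r² + s²)
(33521 + q(-160, 128)) + 128 = (33521 + √(128² + (-160)²)) + 128 = (33521 + √(16384 + 25600)) + 128 = (33521 + √41984) + 128 = (33521 + 32*√41) + 128 = 33649 + 32*√41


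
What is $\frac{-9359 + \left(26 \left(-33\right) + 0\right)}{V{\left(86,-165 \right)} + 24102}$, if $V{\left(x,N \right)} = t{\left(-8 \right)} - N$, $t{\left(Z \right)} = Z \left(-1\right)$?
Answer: $- \frac{10217}{24275} \approx -0.42089$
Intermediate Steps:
$t{\left(Z \right)} = - Z$
$V{\left(x,N \right)} = 8 - N$ ($V{\left(x,N \right)} = \left(-1\right) \left(-8\right) - N = 8 - N$)
$\frac{-9359 + \left(26 \left(-33\right) + 0\right)}{V{\left(86,-165 \right)} + 24102} = \frac{-9359 + \left(26 \left(-33\right) + 0\right)}{\left(8 - -165\right) + 24102} = \frac{-9359 + \left(-858 + 0\right)}{\left(8 + 165\right) + 24102} = \frac{-9359 - 858}{173 + 24102} = - \frac{10217}{24275}$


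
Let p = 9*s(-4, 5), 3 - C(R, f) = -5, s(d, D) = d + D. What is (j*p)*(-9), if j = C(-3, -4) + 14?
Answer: -1782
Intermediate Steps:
s(d, D) = D + d
C(R, f) = 8 (C(R, f) = 3 - 1*(-5) = 3 + 5 = 8)
j = 22 (j = 8 + 14 = 22)
p = 9 (p = 9*(5 - 4) = 9*1 = 9)
(j*p)*(-9) = (22*9)*(-9) = 198*(-9) = -1782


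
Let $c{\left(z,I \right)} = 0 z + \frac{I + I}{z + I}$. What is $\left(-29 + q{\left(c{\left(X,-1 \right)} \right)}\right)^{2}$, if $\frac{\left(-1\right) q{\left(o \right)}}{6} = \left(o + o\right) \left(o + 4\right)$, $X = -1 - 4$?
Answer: $\frac{19321}{9} \approx 2146.8$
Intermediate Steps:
$X = -5$ ($X = -1 - 4 = -5$)
$c{\left(z,I \right)} = \frac{2 I}{I + z}$ ($c{\left(z,I \right)} = 0 + \frac{2 I}{I + z} = \frac{2 I}{I + z}$)
$q{\left(o \right)} = - 12 o \left(4 + o\right)$ ($q{\left(o \right)} = - 6 \left(o + o\right) \left(o + 4\right) = - 6 \cdot 2 o \left(4 + o\right) = - 12 o \left(4 + o\right)$)
$\left(-29 + q{\left(c{\left(X,-1 \right)} \right)}\right)^{2} = \left(-29 - 12 \cdot 2 \left(-1\right) \frac{1}{-1 - 5} \left(4 + 2 \left(-1\right) \frac{1}{-1 - 5}\right)\right)^{2} = \left(-29 - 12 \cdot 2 \left(-1\right) \frac{1}{-6} \left(4 + 2 \left(-1\right) \frac{1}{-6}\right)\right)^{2} = \left(-29 - 12 \cdot 2 \left(-1\right) \left(- \frac{1}{6}\right) \left(4 + 2 \left(-1\right) \left(- \frac{1}{6}\right)\right)\right)^{2} = \left(-29 - 4 \left(4 + \frac{1}{3}\right)\right)^{2} = \left(-29 - 4 \cdot \frac{13}{3}\right)^{2} = \left(-29 - \frac{52}{3}\right)^{2} = \left(- \frac{139}{3}\right)^{2} = \frac{19321}{9}$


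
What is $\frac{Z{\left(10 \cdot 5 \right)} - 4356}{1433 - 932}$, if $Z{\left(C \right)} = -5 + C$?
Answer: $- \frac{1437}{167} \approx -8.6048$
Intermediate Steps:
$\frac{Z{\left(10 \cdot 5 \right)} - 4356}{1433 - 932} = \frac{\left(-5 + 10 \cdot 5\right) - 4356}{1433 - 932} = \frac{\left(-5 + 50\right) - 4356}{501} = \left(45 - 4356\right) \frac{1}{501} = \left(-4311\right) \frac{1}{501} = - \frac{1437}{167}$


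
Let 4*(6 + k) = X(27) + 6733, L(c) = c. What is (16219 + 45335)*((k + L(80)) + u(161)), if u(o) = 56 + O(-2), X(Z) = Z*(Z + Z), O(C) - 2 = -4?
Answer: 267852231/2 ≈ 1.3393e+8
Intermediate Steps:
O(C) = -2 (O(C) = 2 - 4 = -2)
X(Z) = 2*Z² (X(Z) = Z*(2*Z) = 2*Z²)
k = 8167/4 (k = -6 + (2*27² + 6733)/4 = -6 + (2*729 + 6733)/4 = -6 + (1458 + 6733)/4 = -6 + (¼)*8191 = -6 + 8191/4 = 8167/4 ≈ 2041.8)
u(o) = 54 (u(o) = 56 - 2 = 54)
(16219 + 45335)*((k + L(80)) + u(161)) = (16219 + 45335)*((8167/4 + 80) + 54) = 61554*(8487/4 + 54) = 61554*(8703/4) = 267852231/2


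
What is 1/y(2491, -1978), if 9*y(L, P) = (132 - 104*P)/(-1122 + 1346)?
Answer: 504/51461 ≈ 0.0097938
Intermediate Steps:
y(L, P) = 11/168 - 13*P/252 (y(L, P) = ((132 - 104*P)/(-1122 + 1346))/9 = ((132 - 104*P)/224)/9 = ((132 - 104*P)*(1/224))/9 = (33/56 - 13*P/28)/9 = 11/168 - 13*P/252)
1/y(2491, -1978) = 1/(11/168 - 13/252*(-1978)) = 1/(11/168 + 12857/126) = 1/(51461/504) = 504/51461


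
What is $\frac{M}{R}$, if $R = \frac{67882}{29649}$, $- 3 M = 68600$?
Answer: $- \frac{338986900}{33941} \approx -9987.5$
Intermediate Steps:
$M = - \frac{68600}{3}$ ($M = \left(- \frac{1}{3}\right) 68600 = - \frac{68600}{3} \approx -22867.0$)
$R = \frac{67882}{29649}$ ($R = 67882 \cdot \frac{1}{29649} = \frac{67882}{29649} \approx 2.2895$)
$\frac{M}{R} = - \frac{68600}{3 \cdot \frac{67882}{29649}} = \left(- \frac{68600}{3}\right) \frac{29649}{67882} = - \frac{338986900}{33941}$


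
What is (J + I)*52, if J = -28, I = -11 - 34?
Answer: -3796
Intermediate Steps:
I = -45
(J + I)*52 = (-28 - 45)*52 = -73*52 = -3796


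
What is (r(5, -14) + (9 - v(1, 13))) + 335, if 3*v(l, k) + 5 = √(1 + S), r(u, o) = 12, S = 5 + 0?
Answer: 1073/3 - √6/3 ≈ 356.85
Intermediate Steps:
S = 5
v(l, k) = -5/3 + √6/3 (v(l, k) = -5/3 + √(1 + 5)/3 = -5/3 + √6/3)
(r(5, -14) + (9 - v(1, 13))) + 335 = (12 + (9 - (-5/3 + √6/3))) + 335 = (12 + (9 + (5/3 - √6/3))) + 335 = (12 + (32/3 - √6/3)) + 335 = (68/3 - √6/3) + 335 = 1073/3 - √6/3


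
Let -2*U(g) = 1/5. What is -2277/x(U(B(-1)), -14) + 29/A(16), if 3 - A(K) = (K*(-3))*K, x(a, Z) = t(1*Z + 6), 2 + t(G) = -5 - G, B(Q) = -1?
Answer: -1755538/771 ≈ -2277.0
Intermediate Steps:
U(g) = -⅒ (U(g) = -1/(2*5) = -½*⅕ = -⅒)
t(G) = -7 - G (t(G) = -2 + (-5 - G) = -7 - G)
x(a, Z) = -13 - Z (x(a, Z) = -7 - (1*Z + 6) = -7 - (Z + 6) = -7 - (6 + Z) = -7 + (-6 - Z) = -13 - Z)
A(K) = 3 + 3*K² (A(K) = 3 - K*(-3)*K = 3 - (-3*K)*K = 3 - (-3)*K² = 3 + 3*K²)
-2277/x(U(B(-1)), -14) + 29/A(16) = -2277/(-13 - 1*(-14)) + 29/(3 + 3*16²) = -2277/(-13 + 14) + 29/(3 + 3*256) = -2277/1 + 29/(3 + 768) = -2277*1 + 29/771 = -2277 + 29*(1/771) = -2277 + 29/771 = -1755538/771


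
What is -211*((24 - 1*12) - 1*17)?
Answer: 1055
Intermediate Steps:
-211*((24 - 1*12) - 1*17) = -211*((24 - 12) - 17) = -211*(12 - 17) = -211*(-5) = 1055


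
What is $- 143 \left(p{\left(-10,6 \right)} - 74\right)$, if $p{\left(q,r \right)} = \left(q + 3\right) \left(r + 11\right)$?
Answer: $27599$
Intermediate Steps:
$p{\left(q,r \right)} = \left(3 + q\right) \left(11 + r\right)$
$- 143 \left(p{\left(-10,6 \right)} - 74\right) = - 143 \left(\left(33 + 3 \cdot 6 + 11 \left(-10\right) - 60\right) - 74\right) = - 143 \left(\left(33 + 18 - 110 - 60\right) - 74\right) = - 143 \left(-119 - 74\right) = \left(-143\right) \left(-193\right) = 27599$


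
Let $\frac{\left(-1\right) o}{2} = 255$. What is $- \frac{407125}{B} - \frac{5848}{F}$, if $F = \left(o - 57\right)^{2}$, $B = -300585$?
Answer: $\frac{8608559203}{6442318071} \approx 1.3363$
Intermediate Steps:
$o = -510$ ($o = \left(-2\right) 255 = -510$)
$F = 321489$ ($F = \left(-510 - 57\right)^{2} = \left(-567\right)^{2} = 321489$)
$- \frac{407125}{B} - \frac{5848}{F} = - \frac{407125}{-300585} - \frac{5848}{321489} = \left(-407125\right) \left(- \frac{1}{300585}\right) - \frac{5848}{321489} = \frac{81425}{60117} - \frac{5848}{321489} = \frac{8608559203}{6442318071}$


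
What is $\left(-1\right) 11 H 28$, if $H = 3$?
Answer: $-924$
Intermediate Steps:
$\left(-1\right) 11 H 28 = \left(-1\right) 11 \cdot 3 \cdot 28 = \left(-11\right) 3 \cdot 28 = \left(-33\right) 28 = -924$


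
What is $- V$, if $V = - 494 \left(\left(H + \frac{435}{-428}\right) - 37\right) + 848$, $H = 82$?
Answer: $\frac{4468303}{214} \approx 20880.0$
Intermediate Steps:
$V = - \frac{4468303}{214}$ ($V = - 494 \left(\left(82 + \frac{435}{-428}\right) - 37\right) + 848 = - 494 \left(\left(82 + 435 \left(- \frac{1}{428}\right)\right) - 37\right) + 848 = - 494 \left(\left(82 - \frac{435}{428}\right) - 37\right) + 848 = - 494 \left(\frac{34661}{428} - 37\right) + 848 = \left(-494\right) \frac{18825}{428} + 848 = - \frac{4649775}{214} + 848 = - \frac{4468303}{214} \approx -20880.0$)
$- V = \left(-1\right) \left(- \frac{4468303}{214}\right) = \frac{4468303}{214}$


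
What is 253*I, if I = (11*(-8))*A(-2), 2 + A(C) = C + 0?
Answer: 89056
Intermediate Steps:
A(C) = -2 + C (A(C) = -2 + (C + 0) = -2 + C)
I = 352 (I = (11*(-8))*(-2 - 2) = -88*(-4) = 352)
253*I = 253*352 = 89056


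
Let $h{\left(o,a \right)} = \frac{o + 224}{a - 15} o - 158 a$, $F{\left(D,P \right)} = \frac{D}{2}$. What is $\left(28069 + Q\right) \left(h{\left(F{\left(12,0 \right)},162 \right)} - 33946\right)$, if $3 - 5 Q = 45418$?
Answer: $- \frac{55384022628}{49} \approx -1.1303 \cdot 10^{9}$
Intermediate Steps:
$Q = -9083$ ($Q = \frac{3}{5} - \frac{45418}{5} = -9083$)
$F{\left(D,P \right)} = \frac{D}{2}$ ($F{\left(D,P \right)} = D \frac{1}{2} = \frac{D}{2}$)
$h{\left(o,a \right)} = - 158 a + \frac{o \left(224 + o\right)}{-15 + a}$ ($h{\left(o,a \right)} = \frac{224 + o}{-15 + a} o - 158 a = \frac{o \left(224 + o\right)}{-15 + a} - 158 a = - 158 a + \frac{o \left(224 + o\right)}{-15 + a}$)
$\left(28069 + Q\right) \left(h{\left(F{\left(12,0 \right)},162 \right)} - 33946\right) = \left(28069 - 9083\right) \left(\frac{\left(\frac{1}{2} \cdot 12\right)^{2} - 158 \cdot 162^{2} + 224 \cdot \frac{1}{2} \cdot 12 + 2370 \cdot 162}{-15 + 162} - 33946\right) = 18986 \left(\frac{6^{2} - 4146552 + 224 \cdot 6 + 383940}{147} - 33946\right) = 18986 \left(\frac{36 - 4146552 + 1344 + 383940}{147} - 33946\right) = 18986 \left(\frac{1}{147} \left(-3761232\right) - 33946\right) = 18986 \left(- \frac{1253744}{49} - 33946\right) = 18986 \left(- \frac{2917098}{49}\right) = - \frac{55384022628}{49}$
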